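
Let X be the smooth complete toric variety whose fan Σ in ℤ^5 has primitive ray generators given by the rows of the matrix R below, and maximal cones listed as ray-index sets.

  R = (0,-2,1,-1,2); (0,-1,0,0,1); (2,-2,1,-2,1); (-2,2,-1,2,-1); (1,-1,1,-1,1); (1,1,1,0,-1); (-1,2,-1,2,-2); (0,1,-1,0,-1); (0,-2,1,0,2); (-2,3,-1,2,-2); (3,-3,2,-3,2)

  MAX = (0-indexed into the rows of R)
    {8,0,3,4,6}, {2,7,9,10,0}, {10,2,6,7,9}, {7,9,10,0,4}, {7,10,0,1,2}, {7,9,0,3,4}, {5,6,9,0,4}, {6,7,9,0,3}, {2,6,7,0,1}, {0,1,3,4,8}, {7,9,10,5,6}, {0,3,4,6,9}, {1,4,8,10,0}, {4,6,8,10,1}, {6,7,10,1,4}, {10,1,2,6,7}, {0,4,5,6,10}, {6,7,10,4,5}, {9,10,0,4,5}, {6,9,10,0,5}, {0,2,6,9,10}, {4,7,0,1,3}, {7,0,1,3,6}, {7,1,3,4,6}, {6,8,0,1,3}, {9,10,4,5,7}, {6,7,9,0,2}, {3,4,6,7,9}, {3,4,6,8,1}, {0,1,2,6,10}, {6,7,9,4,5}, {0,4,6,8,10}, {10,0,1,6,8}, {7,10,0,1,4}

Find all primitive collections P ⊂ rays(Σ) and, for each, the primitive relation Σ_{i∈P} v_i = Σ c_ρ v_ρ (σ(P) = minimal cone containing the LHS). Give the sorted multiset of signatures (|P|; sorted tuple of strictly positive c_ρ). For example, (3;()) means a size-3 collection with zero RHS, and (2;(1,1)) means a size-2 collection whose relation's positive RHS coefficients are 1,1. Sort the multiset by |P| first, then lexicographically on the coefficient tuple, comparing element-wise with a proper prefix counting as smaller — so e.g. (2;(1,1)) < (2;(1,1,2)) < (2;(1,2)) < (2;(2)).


Minimal non-faces — 16 found among 11 rays, 34 max cones:

  {2,3}:  v_{2} + v_{3} = 0  so sig = (2;())
  {1,9}:  v_{1} + v_{9} = v_{3}  so sig = (2;(1))
  {2,4}:  v_{2} + v_{4} = v_{10}  so sig = (2;(1))
  {3,10}:  v_{3} + v_{10} = v_{4}  so sig = (2;(1))
  {7,8}:  v_{7} + v_{8} = v_{1}  so sig = (2;(1))
  {2,8}:  v_{2} + v_{8} = v_{0} + v_{1} + v_{6} + v_{10}  so sig = (2;(1,1,1,1))
  {8,9}:  v_{8} + v_{9} = v_{0} + v_{3} + v_{4} + v_{6}  so sig = (2;(1,1,1,1))
  {2,5}:  v_{2} + v_{5} = v_{6} + v_{9} + 2·v_{10}  so sig = (2;(1,1,2))
  {3,5}:  v_{3} + v_{5} = 2·v_{4} + v_{6} + v_{9}  so sig = (2;(1,1,2))
  {1,5}:  v_{1} + v_{5} = 2·v_{4} + v_{6}  so sig = (2;(1,2))
  {5,8}:  v_{5} + v_{8} = v_{0} + 3·v_{4} + 2·v_{6}  so sig = (2;(1,2,3))
  {0,5,7}:  v_{0} + v_{5} + v_{7} = v_{9} + v_{10}  so sig = (3;(1,1))
  {0,4,6,7}:  v_{0} + v_{4} + v_{6} + v_{7} = 0  so sig = (4;())
  {0,1,4,6}:  v_{0} + v_{1} + v_{4} + v_{6} = v_{8}  so sig = (4;(1))
  {0,6,7,10}:  v_{0} + v_{6} + v_{7} + v_{10} = v_{2}  so sig = (4;(1))
  {4,6,9,10}:  v_{4} + v_{6} + v_{9} + v_{10} = v_{5}  so sig = (4;(1))

so the primitive-relation signature multiset is
    |P|=2: 11 collections, coeffs (), (1), (1), (1), (1), (1,1,1,1), (1,1,1,1), (1,1,2), (1,1,2), (1,2), (1,2,3)
    |P|=3: 1 collection, coeffs (1,1)
    |P|=4: 4 collections, coeffs (), (1), (1), (1)


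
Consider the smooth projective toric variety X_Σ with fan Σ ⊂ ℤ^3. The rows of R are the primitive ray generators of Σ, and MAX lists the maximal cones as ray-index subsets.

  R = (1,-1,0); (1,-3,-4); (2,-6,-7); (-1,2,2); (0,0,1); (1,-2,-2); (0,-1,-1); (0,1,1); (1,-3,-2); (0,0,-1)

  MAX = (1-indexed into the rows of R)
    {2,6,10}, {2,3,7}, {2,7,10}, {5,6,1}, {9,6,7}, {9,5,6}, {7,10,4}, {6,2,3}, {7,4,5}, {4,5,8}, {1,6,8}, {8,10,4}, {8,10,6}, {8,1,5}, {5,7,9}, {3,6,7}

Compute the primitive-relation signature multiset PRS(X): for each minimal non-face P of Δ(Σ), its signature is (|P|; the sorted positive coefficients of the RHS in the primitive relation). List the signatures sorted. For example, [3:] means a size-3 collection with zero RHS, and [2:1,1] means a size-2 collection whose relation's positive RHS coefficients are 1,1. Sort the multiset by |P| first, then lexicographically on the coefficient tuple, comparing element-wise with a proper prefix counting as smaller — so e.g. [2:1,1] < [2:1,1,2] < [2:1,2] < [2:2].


Primitive collections (25):

  P={4,6}:  v_{4} + v_{6} = 0 — sig = [2:]
  P={5,10}:  v_{5} + v_{10} = 0 — sig = [2:]
  P={7,8}:  v_{7} + v_{8} = 0 — sig = [2:]
  P={1,4}:  v_{1} + v_{4} = v_{5} + v_{8} — sig = [2:1,1]
  P={1,7}:  v_{1} + v_{7} = v_{5} + v_{6} — sig = [2:1,1]
  P={1,10}:  v_{1} + v_{10} = v_{6} + v_{8} — sig = [2:1,1]
  P={2,4}:  v_{2} + v_{4} = v_{7} + v_{10} — sig = [2:1,1]
  P={2,5}:  v_{2} + v_{5} = v_{6} + v_{7} — sig = [2:1,1]
  P={2,8}:  v_{2} + v_{8} = v_{6} + v_{10} — sig = [2:1,1]
  P={3,4}:  v_{3} + v_{4} = v_{2} + v_{7} — sig = [2:1,1]
  P={3,8}:  v_{3} + v_{8} = v_{2} + v_{6} — sig = [2:1,1]
  P={4,9}:  v_{4} + v_{9} = v_{5} + v_{7} — sig = [2:1,1]
  P={8,9}:  v_{8} + v_{9} = v_{5} + v_{6} — sig = [2:1,1]
  P={9,10}:  v_{9} + v_{10} = v_{6} + v_{7} — sig = [2:1,1]
  P={1,3}:  v_{1} + v_{3} = 3·v_{6} + v_{7} — sig = [2:1,3]
  P={1,2}:  v_{1} + v_{2} = 2·v_{6} — sig = [2:2]
  P={3,10}:  v_{3} + v_{10} = 2·v_{2} — sig = [2:2]
  P={1,9}:  v_{1} + v_{9} = 2·v_{5} + 2·v_{6} — sig = [2:2,2]
  P={2,9}:  v_{2} + v_{9} = 2·v_{6} + 2·v_{7} — sig = [2:2,2]
  P={3,5}:  v_{3} + v_{5} = 2·v_{6} + 2·v_{7} — sig = [2:2,2]
  P={3,9}:  v_{3} + v_{9} = 3·v_{6} + 3·v_{7} — sig = [2:3,3]
  P={2,6,7}:  v_{2} + v_{6} + v_{7} = v_{3} — sig = [3:1]
  P={5,6,7}:  v_{5} + v_{6} + v_{7} = v_{9} — sig = [3:1]
  P={5,6,8}:  v_{5} + v_{6} + v_{8} = v_{1} — sig = [3:1]
  P={6,7,10}:  v_{6} + v_{7} + v_{10} = v_{2} — sig = [3:1]

Signatures (|P|; sorted positive RHS coefficients), sorted:
    |P|=2: 21 collections, coeffs (), (), (), (1,1), (1,1), (1,1), (1,1), (1,1), (1,1), (1,1), (1,1), (1,1), (1,1), (1,1), (1,3), (2), (2), (2,2), (2,2), (2,2), (3,3)
    |P|=3: 4 collections, coeffs (1), (1), (1), (1)


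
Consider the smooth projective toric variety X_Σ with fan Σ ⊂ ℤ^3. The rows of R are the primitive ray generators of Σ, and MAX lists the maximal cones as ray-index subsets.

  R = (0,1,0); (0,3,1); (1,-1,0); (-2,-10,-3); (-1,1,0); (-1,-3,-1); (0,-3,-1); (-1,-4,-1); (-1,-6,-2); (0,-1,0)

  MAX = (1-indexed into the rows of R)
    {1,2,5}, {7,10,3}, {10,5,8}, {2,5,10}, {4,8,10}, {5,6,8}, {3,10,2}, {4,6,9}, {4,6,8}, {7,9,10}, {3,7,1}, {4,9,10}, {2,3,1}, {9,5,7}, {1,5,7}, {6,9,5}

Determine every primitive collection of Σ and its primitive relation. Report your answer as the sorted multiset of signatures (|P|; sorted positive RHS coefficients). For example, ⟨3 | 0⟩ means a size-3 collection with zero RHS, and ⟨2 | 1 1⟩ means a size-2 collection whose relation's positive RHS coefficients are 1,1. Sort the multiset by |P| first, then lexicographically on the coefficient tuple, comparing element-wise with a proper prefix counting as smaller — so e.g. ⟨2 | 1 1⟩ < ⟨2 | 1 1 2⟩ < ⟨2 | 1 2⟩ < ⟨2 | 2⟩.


Minimal non-faces — 23 found among 10 rays, 16 max cones:

  P = {1,10}:  v_{1} + v_{10} = 0  →  sig = ⟨2 | 0⟩
  P = {2,7}:  v_{2} + v_{7} = 0  →  sig = ⟨2 | 0⟩
  P = {3,5}:  v_{3} + v_{5} = 0  →  sig = ⟨2 | 0⟩
  P = {1,8}:  v_{1} + v_{8} = v_{6}  →  sig = ⟨2 | 1⟩
  P = {2,9}:  v_{2} + v_{9} = v_{6}  →  sig = ⟨2 | 1⟩
  P = {6,7}:  v_{6} + v_{7} = v_{9}  →  sig = ⟨2 | 1⟩
  P = {6,10}:  v_{6} + v_{10} = v_{8}  →  sig = ⟨2 | 1⟩
  P = {8,9}:  v_{8} + v_{9} = v_{4}  →  sig = ⟨2 | 1⟩
  P = {1,4}:  v_{1} + v_{4} = v_{6} + v_{9}  →  sig = ⟨2 | 1 1⟩
  P = {1,6}:  v_{1} + v_{6} = v_{5} + v_{7}  →  sig = ⟨2 | 1 1⟩
  P = {2,4}:  v_{2} + v_{4} = v_{6} + v_{8}  →  sig = ⟨2 | 1 1⟩
  P = {2,6}:  v_{2} + v_{6} = v_{5} + v_{10}  →  sig = ⟨2 | 1 1⟩
  P = {3,6}:  v_{3} + v_{6} = v_{7} + v_{10}  →  sig = ⟨2 | 1 1⟩
  P = {7,8}:  v_{7} + v_{8} = v_{9} + v_{10}  →  sig = ⟨2 | 1 1⟩
  P = {3,4}:  v_{3} + v_{4} = v_{7} + v_{9} + 2·v_{10}  →  sig = ⟨2 | 1 1 2⟩
  P = {1,9}:  v_{1} + v_{9} = v_{5} + 2·v_{7}  →  sig = ⟨2 | 1 2⟩
  P = {2,8}:  v_{2} + v_{8} = v_{5} + 2·v_{10}  →  sig = ⟨2 | 1 2⟩
  P = {3,8}:  v_{3} + v_{8} = v_{7} + 2·v_{10}  →  sig = ⟨2 | 1 2⟩
  P = {3,9}:  v_{3} + v_{9} = 2·v_{7} + v_{10}  →  sig = ⟨2 | 1 2⟩
  P = {4,7}:  v_{4} + v_{7} = 2·v_{9} + v_{10}  →  sig = ⟨2 | 1 2⟩
  P = {4,5}:  v_{4} + v_{5} = 3·v_{6}  →  sig = ⟨2 | 3⟩
  P = {5,7,10}:  v_{5} + v_{7} + v_{10} = v_{6}  →  sig = ⟨3 | 1⟩
  P = {5,9,10}:  v_{5} + v_{9} + v_{10} = 2·v_{6}  →  sig = ⟨3 | 2⟩

Sorted signature multiset PRS(X):
[⟨2 | 0⟩, ⟨2 | 0⟩, ⟨2 | 0⟩, ⟨2 | 1⟩, ⟨2 | 1⟩, ⟨2 | 1⟩, ⟨2 | 1⟩, ⟨2 | 1⟩, ⟨2 | 1 1⟩, ⟨2 | 1 1⟩, ⟨2 | 1 1⟩, ⟨2 | 1 1⟩, ⟨2 | 1 1⟩, ⟨2 | 1 1⟩, ⟨2 | 1 1 2⟩, ⟨2 | 1 2⟩, ⟨2 | 1 2⟩, ⟨2 | 1 2⟩, ⟨2 | 1 2⟩, ⟨2 | 1 2⟩, ⟨2 | 3⟩, ⟨3 | 1⟩, ⟨3 | 2⟩]


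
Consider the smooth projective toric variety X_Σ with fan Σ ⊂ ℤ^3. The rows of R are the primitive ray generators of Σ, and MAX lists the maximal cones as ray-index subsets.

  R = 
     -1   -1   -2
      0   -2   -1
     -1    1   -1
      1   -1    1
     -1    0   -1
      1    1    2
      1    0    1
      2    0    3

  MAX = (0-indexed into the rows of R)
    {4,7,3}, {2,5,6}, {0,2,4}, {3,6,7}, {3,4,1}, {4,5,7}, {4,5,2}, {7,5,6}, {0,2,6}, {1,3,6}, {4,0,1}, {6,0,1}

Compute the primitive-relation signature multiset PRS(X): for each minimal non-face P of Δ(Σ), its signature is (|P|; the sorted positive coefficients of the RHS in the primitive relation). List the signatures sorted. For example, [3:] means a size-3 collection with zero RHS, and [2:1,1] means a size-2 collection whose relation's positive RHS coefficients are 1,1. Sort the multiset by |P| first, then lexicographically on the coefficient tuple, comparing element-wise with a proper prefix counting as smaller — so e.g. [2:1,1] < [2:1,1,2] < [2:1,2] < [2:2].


10 minimal non-faces of Δ(Σ) (on 8 rays):

  P = {0,5}:  v_{0} + v_{5} = 0 ; sig = [2:]
  P = {2,3}:  v_{2} + v_{3} = 0 ; sig = [2:]
  P = {4,6}:  v_{4} + v_{6} = 0 ; sig = [2:]
  P = {0,3}:  v_{0} + v_{3} = v_{1} ; sig = [2:1]
  P = {0,7}:  v_{0} + v_{7} = v_{3} ; sig = [2:1]
  P = {1,2}:  v_{1} + v_{2} = v_{0} ; sig = [2:1]
  P = {1,5}:  v_{1} + v_{5} = v_{3} ; sig = [2:1]
  P = {2,7}:  v_{2} + v_{7} = v_{5} ; sig = [2:1]
  P = {3,5}:  v_{3} + v_{5} = v_{7} ; sig = [2:1]
  P = {1,7}:  v_{1} + v_{7} = 2·v_{3} ; sig = [2:2]

Signatures (|P|; sorted positive RHS coefficients), sorted:
    |P|=2: 10 collections, coeffs (), (), (), (1), (1), (1), (1), (1), (1), (2)


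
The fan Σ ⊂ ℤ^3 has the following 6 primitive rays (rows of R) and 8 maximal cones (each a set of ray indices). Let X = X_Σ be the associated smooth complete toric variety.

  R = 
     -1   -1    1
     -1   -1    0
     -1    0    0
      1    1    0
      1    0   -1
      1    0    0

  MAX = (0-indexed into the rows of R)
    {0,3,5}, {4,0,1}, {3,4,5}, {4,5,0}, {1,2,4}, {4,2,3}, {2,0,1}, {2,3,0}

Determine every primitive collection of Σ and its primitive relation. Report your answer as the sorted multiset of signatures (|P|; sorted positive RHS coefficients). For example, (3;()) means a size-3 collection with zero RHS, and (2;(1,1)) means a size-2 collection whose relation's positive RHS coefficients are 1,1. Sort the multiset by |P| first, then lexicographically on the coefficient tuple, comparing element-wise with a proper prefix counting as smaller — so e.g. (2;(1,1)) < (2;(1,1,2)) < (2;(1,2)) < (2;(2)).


5 collections generate NE(X_Σ); each relation:

  P={1,3}:  v_{1} + v_{3} = 0 ; sig = (2;())
  P={2,5}:  v_{2} + v_{5} = 0 ; sig = (2;())
  P={1,5}:  v_{1} + v_{5} = v_{0} + v_{4} ; sig = (2;(1,1))
  P={0,2,4}:  v_{0} + v_{2} + v_{4} = v_{1} ; sig = (3;(1))
  P={0,3,4}:  v_{0} + v_{3} + v_{4} = v_{5} ; sig = (3;(1))

Sorted signature multiset PRS(X):
{ (2;()) ×2,  (2;(1,1)),  (3;(1)) ×2 }


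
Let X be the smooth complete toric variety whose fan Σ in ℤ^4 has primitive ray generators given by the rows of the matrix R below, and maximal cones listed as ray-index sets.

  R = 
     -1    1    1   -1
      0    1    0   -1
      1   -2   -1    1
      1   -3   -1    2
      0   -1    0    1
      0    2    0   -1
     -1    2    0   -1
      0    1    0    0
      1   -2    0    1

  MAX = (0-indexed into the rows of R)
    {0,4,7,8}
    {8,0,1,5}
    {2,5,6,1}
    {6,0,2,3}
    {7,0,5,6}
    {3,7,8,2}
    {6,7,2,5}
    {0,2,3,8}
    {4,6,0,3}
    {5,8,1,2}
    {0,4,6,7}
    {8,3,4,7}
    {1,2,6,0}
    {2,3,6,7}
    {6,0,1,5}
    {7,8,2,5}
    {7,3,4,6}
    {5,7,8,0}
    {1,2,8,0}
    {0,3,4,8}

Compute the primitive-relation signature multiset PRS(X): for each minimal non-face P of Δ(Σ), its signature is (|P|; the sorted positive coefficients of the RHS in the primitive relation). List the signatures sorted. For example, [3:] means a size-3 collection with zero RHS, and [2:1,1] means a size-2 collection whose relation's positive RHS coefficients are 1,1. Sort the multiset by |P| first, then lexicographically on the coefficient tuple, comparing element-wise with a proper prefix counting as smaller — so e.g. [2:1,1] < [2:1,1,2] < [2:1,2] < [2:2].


Primitive collections (10):

  • {1,4}:  v_{1} + v_{4} = 0  so sig = [2:]
  • {6,8}:  v_{6} + v_{8} = 0  so sig = [2:]
  • {1,3}:  v_{1} + v_{3} = v_{2}  so sig = [2:1]
  • {1,7}:  v_{1} + v_{7} = v_{5}  so sig = [2:1]
  • {2,4}:  v_{2} + v_{4} = v_{3}  so sig = [2:1]
  • {4,5}:  v_{4} + v_{5} = v_{7}  so sig = [2:1]
  • {3,5}:  v_{3} + v_{5} = v_{2} + v_{7}  so sig = [2:1,1]
  • {0,2,7}:  v_{0} + v_{2} + v_{7} = 0  so sig = [3:]
  • {0,2,5}:  v_{0} + v_{2} + v_{5} = v_{1}  so sig = [3:1]
  • {0,3,7}:  v_{0} + v_{3} + v_{7} = v_{4}  so sig = [3:1]

Sorted signature multiset PRS(X):
[[2:], [2:], [2:1], [2:1], [2:1], [2:1], [2:1,1], [3:], [3:1], [3:1]]


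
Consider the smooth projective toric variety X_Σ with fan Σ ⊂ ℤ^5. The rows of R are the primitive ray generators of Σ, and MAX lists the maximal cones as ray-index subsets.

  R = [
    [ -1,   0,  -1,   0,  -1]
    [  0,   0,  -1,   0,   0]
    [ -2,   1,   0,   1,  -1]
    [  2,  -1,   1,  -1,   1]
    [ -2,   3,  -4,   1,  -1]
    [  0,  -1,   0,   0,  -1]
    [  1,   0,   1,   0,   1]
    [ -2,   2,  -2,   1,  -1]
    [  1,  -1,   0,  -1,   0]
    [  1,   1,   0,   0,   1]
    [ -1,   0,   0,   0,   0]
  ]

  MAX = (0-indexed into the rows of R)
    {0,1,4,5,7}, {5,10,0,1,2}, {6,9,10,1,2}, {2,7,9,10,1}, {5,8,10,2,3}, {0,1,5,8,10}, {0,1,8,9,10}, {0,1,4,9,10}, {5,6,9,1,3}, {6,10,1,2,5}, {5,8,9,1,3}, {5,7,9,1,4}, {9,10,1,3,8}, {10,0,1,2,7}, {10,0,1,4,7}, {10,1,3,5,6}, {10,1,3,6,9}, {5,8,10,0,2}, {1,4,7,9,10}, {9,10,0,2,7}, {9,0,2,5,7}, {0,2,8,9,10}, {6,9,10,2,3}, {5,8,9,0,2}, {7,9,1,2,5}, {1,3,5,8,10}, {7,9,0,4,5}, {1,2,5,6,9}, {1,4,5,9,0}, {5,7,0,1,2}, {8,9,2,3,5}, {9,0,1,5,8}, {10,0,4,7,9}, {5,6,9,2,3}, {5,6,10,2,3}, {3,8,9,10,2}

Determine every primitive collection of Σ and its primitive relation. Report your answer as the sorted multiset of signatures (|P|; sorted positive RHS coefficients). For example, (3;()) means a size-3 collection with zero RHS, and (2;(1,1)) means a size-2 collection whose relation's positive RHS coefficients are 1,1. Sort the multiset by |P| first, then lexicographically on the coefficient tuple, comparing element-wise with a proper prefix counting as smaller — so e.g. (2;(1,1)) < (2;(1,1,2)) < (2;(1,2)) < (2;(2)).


Primitive collections (17):

  P={0,6}:  v_{0} + v_{6} = 0  ⇒ sig = (2;())
  P={0,3}:  v_{0} + v_{3} = v_{8}  ⇒ sig = (2;(1))
  P={6,8}:  v_{6} + v_{8} = v_{3}  ⇒ sig = (2;(1))
  P={3,7}:  v_{3} + v_{7} = v_{0} + v_{9}  ⇒ sig = (2;(1,1))
  P={4,6}:  v_{4} + v_{6} = v_{1} + v_{7} + v_{9}  ⇒ sig = (2;(1,1,1))
  P={6,7}:  v_{6} + v_{7} = v_{1} + v_{2} + v_{9}  ⇒ sig = (2;(1,1,1))
  P={7,8}:  v_{7} + v_{8} = 2·v_{0} + v_{9}  ⇒ sig = (2;(1,2))
  P={3,4}:  v_{3} + v_{4} = 2·v_{0} + v_{1} + 2·v_{9}  ⇒ sig = (2;(1,2,2))
  P={4,8}:  v_{4} + v_{8} = 3·v_{0} + v_{1} + 2·v_{9}  ⇒ sig = (2;(1,2,3))
  P={2,4}:  v_{2} + v_{4} = 2·v_{7}  ⇒ sig = (2;(2))
  P={1,2,3}:  v_{1} + v_{2} + v_{3} = 0  ⇒ sig = (3;())
  P={5,9,10}:  v_{5} + v_{9} + v_{10} = 0  ⇒ sig = (3;())
  P={1,2,8}:  v_{1} + v_{2} + v_{8} = v_{0}  ⇒ sig = (3;(1))
  P={4,5,10}:  v_{4} + v_{5} + v_{10} = v_{0} + v_{1} + v_{7}  ⇒ sig = (3;(1,1,1))
  P={5,7,10}:  v_{5} + v_{7} + v_{10} = v_{0} + v_{1} + v_{2}  ⇒ sig = (3;(1,1,1))
  P={0,1,2,9}:  v_{0} + v_{1} + v_{2} + v_{9} = v_{7}  ⇒ sig = (4;(1))
  P={0,1,7,9}:  v_{0} + v_{1} + v_{7} + v_{9} = v_{4}  ⇒ sig = (4;(1))

Signatures (|P|; sorted positive RHS coefficients), sorted:
{ (2;()),  (2;(1)) ×2,  (2;(1,1)),  (2;(1,1,1)) ×2,  (2;(1,2)),  (2;(1,2,2)),  (2;(1,2,3)),  (2;(2)),  (3;()) ×2,  (3;(1)),  (3;(1,1,1)) ×2,  (4;(1)) ×2 }


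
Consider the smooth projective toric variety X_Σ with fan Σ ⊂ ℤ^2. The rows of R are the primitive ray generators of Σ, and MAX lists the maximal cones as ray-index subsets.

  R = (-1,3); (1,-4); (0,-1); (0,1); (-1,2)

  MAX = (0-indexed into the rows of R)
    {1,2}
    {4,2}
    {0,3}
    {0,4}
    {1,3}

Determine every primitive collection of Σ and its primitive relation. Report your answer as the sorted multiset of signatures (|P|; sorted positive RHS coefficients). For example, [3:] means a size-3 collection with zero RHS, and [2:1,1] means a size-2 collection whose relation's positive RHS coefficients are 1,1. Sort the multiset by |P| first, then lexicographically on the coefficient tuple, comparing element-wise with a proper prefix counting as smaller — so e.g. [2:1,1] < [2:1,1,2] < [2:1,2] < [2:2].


|primitive collections| = 5. Relations:

  • {2,3}:  v_{2} + v_{3} = 0  ⟹  sig = [2:]
  • {0,1}:  v_{0} + v_{1} = v_{2}  ⟹  sig = [2:1]
  • {0,2}:  v_{0} + v_{2} = v_{4}  ⟹  sig = [2:1]
  • {3,4}:  v_{3} + v_{4} = v_{0}  ⟹  sig = [2:1]
  • {1,4}:  v_{1} + v_{4} = 2·v_{2}  ⟹  sig = [2:2]

Sorted signature multiset PRS(X):
    |P|=2: 5 collections, coeffs (), (1), (1), (1), (2)


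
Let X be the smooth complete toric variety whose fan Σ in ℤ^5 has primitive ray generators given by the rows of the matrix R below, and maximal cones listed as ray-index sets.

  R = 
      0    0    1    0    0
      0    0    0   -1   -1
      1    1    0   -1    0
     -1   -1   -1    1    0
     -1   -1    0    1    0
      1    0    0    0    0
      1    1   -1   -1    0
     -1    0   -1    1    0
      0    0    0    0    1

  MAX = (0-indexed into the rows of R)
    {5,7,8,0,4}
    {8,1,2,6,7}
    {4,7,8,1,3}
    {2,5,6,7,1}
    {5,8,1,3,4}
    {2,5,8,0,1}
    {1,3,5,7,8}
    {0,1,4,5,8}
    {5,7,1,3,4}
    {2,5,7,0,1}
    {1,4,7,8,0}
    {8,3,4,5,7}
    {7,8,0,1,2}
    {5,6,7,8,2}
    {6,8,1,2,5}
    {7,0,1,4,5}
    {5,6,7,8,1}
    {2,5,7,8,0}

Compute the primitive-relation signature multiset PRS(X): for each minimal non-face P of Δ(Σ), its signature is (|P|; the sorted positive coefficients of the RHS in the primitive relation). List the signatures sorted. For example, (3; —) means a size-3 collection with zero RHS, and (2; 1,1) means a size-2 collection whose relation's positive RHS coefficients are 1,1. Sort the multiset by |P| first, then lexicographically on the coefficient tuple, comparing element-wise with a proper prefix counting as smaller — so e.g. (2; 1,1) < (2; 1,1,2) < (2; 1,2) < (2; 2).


9 collections generate NE(X_Σ); each relation:

  {2,4}:  v_{2} + v_{4} = 0  →  sig = (2; —)
  {0,3}:  v_{0} + v_{3} = v_{4}  →  sig = (2; 1)
  {0,6}:  v_{0} + v_{6} = v_{2}  →  sig = (2; 1)
  {2,3}:  v_{2} + v_{3} = v_{1} + v_{5} + v_{7} + v_{8}  →  sig = (2; 1,1,1,1)
  {4,6}:  v_{4} + v_{6} = v_{1} + v_{5} + v_{7} + v_{8}  →  sig = (2; 1,1,1,1)
  {3,6}:  v_{3} + v_{6} = 2·v_{1} + 2·v_{5} + 2·v_{7} + 2·v_{8}  →  sig = (2; 2,2,2,2)
  {0,1,5,7,8}:  v_{0} + v_{1} + v_{5} + v_{7} + v_{8} = 0  →  sig = (5; —)
  {1,2,5,7,8}:  v_{1} + v_{2} + v_{5} + v_{7} + v_{8} = v_{6}  →  sig = (5; 1)
  {1,4,5,7,8}:  v_{1} + v_{4} + v_{5} + v_{7} + v_{8} = v_{3}  →  sig = (5; 1)

so the primitive-relation signature multiset is
[(2; —), (2; 1), (2; 1), (2; 1,1,1,1), (2; 1,1,1,1), (2; 2,2,2,2), (5; —), (5; 1), (5; 1)]


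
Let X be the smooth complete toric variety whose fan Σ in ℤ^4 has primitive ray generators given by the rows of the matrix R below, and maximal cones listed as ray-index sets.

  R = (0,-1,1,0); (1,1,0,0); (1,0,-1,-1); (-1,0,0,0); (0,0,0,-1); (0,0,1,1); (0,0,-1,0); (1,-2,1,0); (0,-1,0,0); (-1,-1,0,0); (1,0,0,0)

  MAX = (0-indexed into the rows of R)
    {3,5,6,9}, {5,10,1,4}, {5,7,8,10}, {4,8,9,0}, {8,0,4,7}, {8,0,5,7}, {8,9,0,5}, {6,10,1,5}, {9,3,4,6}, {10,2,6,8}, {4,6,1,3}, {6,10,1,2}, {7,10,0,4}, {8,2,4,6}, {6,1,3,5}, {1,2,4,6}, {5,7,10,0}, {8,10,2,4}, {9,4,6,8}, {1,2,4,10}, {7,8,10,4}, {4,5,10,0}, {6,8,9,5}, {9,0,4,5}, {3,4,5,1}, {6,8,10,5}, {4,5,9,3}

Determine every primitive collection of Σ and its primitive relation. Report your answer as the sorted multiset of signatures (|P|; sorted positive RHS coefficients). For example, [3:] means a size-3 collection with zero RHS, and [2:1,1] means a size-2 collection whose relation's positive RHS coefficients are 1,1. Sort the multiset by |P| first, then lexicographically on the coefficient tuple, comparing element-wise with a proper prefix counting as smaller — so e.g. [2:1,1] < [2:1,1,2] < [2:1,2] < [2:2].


The 22 primitive collections of Σ (r=11, n=4):

  P = {1,9}:  v_{1} + v_{9} = 0  so sig = [2:]
  P = {3,10}:  v_{3} + v_{10} = 0  so sig = [2:]
  P = {0,6}:  v_{0} + v_{6} = v_{8}  so sig = [2:1]
  P = {1,8}:  v_{1} + v_{8} = v_{10}  so sig = [2:1]
  P = {2,5}:  v_{2} + v_{5} = v_{10}  so sig = [2:1]
  P = {3,8}:  v_{3} + v_{8} = v_{9}  so sig = [2:1]
  P = {9,10}:  v_{9} + v_{10} = v_{8}  so sig = [2:1]
  P = {2,3}:  v_{2} + v_{3} = v_{4} + v_{6}  so sig = [2:1,1]
  P = {3,7}:  v_{3} + v_{7} = v_{0} + v_{8}  so sig = [2:1,1]
  P = {0,1}:  v_{0} + v_{1} = v_{4} + v_{5} + v_{10}  so sig = [2:1,1,1]
  P = {0,2}:  v_{0} + v_{2} = v_{4} + v_{8} + v_{10}  so sig = [2:1,1,1]
  P = {0,3}:  v_{0} + v_{3} = v_{4} + v_{5} + v_{9}  so sig = [2:1,1,1]
  P = {2,9}:  v_{2} + v_{9} = v_{4} + v_{6} + v_{8}  so sig = [2:1,1,1]
  P = {1,7}:  v_{1} + v_{7} = v_{0} + 2·v_{10}  so sig = [2:1,2]
  P = {6,7}:  v_{6} + v_{7} = 2·v_{8} + v_{10}  so sig = [2:1,2]
  P = {7,9}:  v_{7} + v_{9} = v_{0} + 2·v_{8}  so sig = [2:1,2]
  P = {2,7}:  v_{2} + v_{7} = v_{4} + 2·v_{8} + 2·v_{10}  so sig = [2:1,2,2]
  P = {4,5,6}:  v_{4} + v_{5} + v_{6} = 0  so sig = [3:]
  P = {0,8,10}:  v_{0} + v_{8} + v_{10} = v_{7}  so sig = [3:1]
  P = {4,5,8}:  v_{4} + v_{5} + v_{8} = v_{0}  so sig = [3:1]
  P = {4,6,10}:  v_{4} + v_{6} + v_{10} = v_{2}  so sig = [3:1]
  P = {4,5,7}:  v_{4} + v_{5} + v_{7} = 2·v_{0} + v_{10}  so sig = [3:1,2]

so the primitive-relation signature multiset is
{ [2:] ×2,  [2:1] ×5,  [2:1,1] ×2,  [2:1,1,1] ×4,  [2:1,2] ×3,  [2:1,2,2],  [3:],  [3:1] ×3,  [3:1,2] }


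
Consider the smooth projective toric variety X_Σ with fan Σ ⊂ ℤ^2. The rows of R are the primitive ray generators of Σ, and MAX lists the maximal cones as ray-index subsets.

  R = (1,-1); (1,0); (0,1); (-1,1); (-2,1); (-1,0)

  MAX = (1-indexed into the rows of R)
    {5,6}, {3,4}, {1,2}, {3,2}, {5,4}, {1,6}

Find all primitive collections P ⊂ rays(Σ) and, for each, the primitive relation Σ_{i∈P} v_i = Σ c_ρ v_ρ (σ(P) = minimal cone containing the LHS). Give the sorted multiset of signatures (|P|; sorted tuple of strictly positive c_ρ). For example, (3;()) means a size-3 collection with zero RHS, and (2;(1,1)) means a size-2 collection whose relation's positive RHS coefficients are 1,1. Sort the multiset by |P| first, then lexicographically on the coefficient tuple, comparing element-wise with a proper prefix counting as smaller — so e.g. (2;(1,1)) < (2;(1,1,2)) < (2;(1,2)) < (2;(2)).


Minimal non-faces — 9 found among 6 rays, 6 max cones:

  • {1,4}:  v_{1} + v_{4} = 0 ; sig = (2;())
  • {2,6}:  v_{2} + v_{6} = 0 ; sig = (2;())
  • {1,3}:  v_{1} + v_{3} = v_{2} ; sig = (2;(1))
  • {1,5}:  v_{1} + v_{5} = v_{6} ; sig = (2;(1))
  • {2,4}:  v_{2} + v_{4} = v_{3} ; sig = (2;(1))
  • {2,5}:  v_{2} + v_{5} = v_{4} ; sig = (2;(1))
  • {3,6}:  v_{3} + v_{6} = v_{4} ; sig = (2;(1))
  • {4,6}:  v_{4} + v_{6} = v_{5} ; sig = (2;(1))
  • {3,5}:  v_{3} + v_{5} = 2·v_{4} ; sig = (2;(2))

so the primitive-relation signature multiset is
{ (2;()) ×2,  (2;(1)) ×6,  (2;(2)) }


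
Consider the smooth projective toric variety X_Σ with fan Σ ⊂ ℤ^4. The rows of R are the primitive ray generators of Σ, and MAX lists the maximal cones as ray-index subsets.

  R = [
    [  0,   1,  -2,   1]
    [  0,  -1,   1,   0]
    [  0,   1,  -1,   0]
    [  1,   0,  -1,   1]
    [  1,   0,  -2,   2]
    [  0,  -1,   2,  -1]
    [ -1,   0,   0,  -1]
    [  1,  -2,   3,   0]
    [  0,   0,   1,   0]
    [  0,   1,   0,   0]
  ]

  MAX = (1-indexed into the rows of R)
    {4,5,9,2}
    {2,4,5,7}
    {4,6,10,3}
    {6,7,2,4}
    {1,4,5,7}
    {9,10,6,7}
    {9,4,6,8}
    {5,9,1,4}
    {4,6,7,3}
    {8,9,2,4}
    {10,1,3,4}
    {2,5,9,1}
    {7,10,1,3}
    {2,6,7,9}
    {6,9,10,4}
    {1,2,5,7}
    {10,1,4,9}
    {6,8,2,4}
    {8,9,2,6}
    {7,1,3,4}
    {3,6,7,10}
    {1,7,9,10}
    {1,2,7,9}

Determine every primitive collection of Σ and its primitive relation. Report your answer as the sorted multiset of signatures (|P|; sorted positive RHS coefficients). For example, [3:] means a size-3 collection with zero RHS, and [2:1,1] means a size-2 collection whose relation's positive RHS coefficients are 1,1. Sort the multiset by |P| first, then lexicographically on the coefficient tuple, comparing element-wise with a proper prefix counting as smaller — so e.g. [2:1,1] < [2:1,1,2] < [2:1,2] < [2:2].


The 17 primitive collections of Σ (r=10, n=4):

  • {1,6}:  v_{1} + v_{6} = 0  so sig = [2:]
  • {2,3}:  v_{2} + v_{3} = 0  so sig = [2:]
  • {2,10}:  v_{2} + v_{10} = v_{9}  so sig = [2:1]
  • {3,9}:  v_{3} + v_{9} = v_{10}  so sig = [2:1]
  • {3,5}:  v_{3} + v_{5} = v_{1} + v_{4}  so sig = [2:1,1]
  • {5,6}:  v_{5} + v_{6} = v_{2} + v_{4}  so sig = [2:1,1]
  • {7,8}:  v_{7} + v_{8} = v_{2} + v_{6}  so sig = [2:1,1]
  • {1,8}:  v_{1} + v_{8} = v_{2} + v_{4} + v_{9}  so sig = [2:1,1,1]
  • {3,8}:  v_{3} + v_{8} = v_{4} + v_{6} + v_{9}  so sig = [2:1,1,1]
  • {5,10}:  v_{5} + v_{10} = v_{1} + v_{4} + v_{9}  so sig = [2:1,1,1]
  • {8,10}:  v_{8} + v_{10} = v_{4} + v_{6} + 2·v_{9}  so sig = [2:1,1,2]
  • {5,8}:  v_{5} + v_{8} = 2·v_{2} + 2·v_{4} + v_{9}  so sig = [2:1,2,2]
  • {4,7,9}:  v_{4} + v_{7} + v_{9} = 0  so sig = [3:]
  • {1,2,4}:  v_{1} + v_{2} + v_{4} = v_{5}  so sig = [3:1]
  • {4,7,10}:  v_{4} + v_{7} + v_{10} = v_{3}  so sig = [3:1]
  • {5,7,9}:  v_{5} + v_{7} + v_{9} = v_{1} + v_{2}  so sig = [3:1,1]
  • {2,4,6,9}:  v_{2} + v_{4} + v_{6} + v_{9} = v_{8}  so sig = [4:1]

Sorted signature multiset PRS(X):
    |P|=2: 12 collections, coeffs (), (), (1), (1), (1,1), (1,1), (1,1), (1,1,1), (1,1,1), (1,1,1), (1,1,2), (1,2,2)
    |P|=3: 4 collections, coeffs (), (1), (1), (1,1)
    |P|=4: 1 collection, coeffs (1)


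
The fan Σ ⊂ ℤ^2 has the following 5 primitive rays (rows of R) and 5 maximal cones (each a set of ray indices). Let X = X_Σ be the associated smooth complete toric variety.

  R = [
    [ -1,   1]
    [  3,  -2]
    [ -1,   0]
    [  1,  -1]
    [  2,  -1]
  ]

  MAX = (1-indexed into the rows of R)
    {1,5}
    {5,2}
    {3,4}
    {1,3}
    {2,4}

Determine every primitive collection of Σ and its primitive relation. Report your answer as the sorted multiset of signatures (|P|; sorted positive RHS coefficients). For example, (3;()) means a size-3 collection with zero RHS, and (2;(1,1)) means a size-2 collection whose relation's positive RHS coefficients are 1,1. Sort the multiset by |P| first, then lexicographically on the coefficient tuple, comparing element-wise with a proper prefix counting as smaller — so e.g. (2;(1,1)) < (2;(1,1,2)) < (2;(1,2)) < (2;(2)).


5 minimal non-faces of Δ(Σ) (on 5 rays):

  • {1,4}:  v_{1} + v_{4} = 0  ⟹  sig = (2;())
  • {1,2}:  v_{1} + v_{2} = v_{5}  ⟹  sig = (2;(1))
  • {3,5}:  v_{3} + v_{5} = v_{4}  ⟹  sig = (2;(1))
  • {4,5}:  v_{4} + v_{5} = v_{2}  ⟹  sig = (2;(1))
  • {2,3}:  v_{2} + v_{3} = 2·v_{4}  ⟹  sig = (2;(2))

Sorted signature multiset PRS(X):
    (2;())
    (2;(1))
    (2;(1))
    (2;(1))
    (2;(2))


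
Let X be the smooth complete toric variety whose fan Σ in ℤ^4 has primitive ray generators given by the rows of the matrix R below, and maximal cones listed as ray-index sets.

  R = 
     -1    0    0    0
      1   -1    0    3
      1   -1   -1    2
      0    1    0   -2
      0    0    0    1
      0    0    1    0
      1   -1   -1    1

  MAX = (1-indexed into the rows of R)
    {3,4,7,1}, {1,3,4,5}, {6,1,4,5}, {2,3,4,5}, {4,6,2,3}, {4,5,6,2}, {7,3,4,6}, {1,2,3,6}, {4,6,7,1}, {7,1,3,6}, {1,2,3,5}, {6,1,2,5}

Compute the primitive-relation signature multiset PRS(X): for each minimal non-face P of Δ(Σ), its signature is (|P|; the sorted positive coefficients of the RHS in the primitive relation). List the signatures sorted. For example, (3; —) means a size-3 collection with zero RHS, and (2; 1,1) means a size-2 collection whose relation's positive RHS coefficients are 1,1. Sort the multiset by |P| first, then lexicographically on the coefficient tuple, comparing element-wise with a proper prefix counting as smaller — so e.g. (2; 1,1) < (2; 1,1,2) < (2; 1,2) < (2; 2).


Δ(Σ) — 7 vertices, 5 min non-faces:

  P={5,7}:  v_{5} + v_{7} = v_{3}  →  sig = (2; 1)
  P={2,7}:  v_{2} + v_{7} = 2·v_{3} + v_{6}  →  sig = (2; 1,2)
  P={1,2,4}:  v_{1} + v_{2} + v_{4} = v_{5}  →  sig = (3; 1)
  P={3,5,6}:  v_{3} + v_{5} + v_{6} = v_{2}  →  sig = (3; 1)
  P={1,3,4,6}:  v_{1} + v_{3} + v_{4} + v_{6} = 0  →  sig = (4; —)

Signatures (|P|; sorted positive RHS coefficients), sorted:
    |P|=2: 2 collections, coeffs (1), (1,2)
    |P|=3: 2 collections, coeffs (1), (1)
    |P|=4: 1 collection, coeffs ()


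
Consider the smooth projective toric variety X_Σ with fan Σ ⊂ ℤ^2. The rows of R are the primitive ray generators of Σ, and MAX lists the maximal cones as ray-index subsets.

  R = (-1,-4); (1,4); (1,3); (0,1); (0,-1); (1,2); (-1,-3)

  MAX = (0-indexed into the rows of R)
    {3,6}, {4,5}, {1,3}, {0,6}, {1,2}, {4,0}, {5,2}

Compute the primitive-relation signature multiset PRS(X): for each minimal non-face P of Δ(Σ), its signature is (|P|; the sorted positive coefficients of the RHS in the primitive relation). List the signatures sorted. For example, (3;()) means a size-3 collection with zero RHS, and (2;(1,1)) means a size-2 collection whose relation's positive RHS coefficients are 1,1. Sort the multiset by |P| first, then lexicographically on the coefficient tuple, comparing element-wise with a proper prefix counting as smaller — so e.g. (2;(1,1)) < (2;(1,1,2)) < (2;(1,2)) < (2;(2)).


The 14 primitive collections of Σ (r=7, n=2):

  {0,1}:  v_{0} + v_{1} = 0  so sig = (2;())
  {2,6}:  v_{2} + v_{6} = 0  so sig = (2;())
  {3,4}:  v_{3} + v_{4} = 0  so sig = (2;())
  {0,2}:  v_{0} + v_{2} = v_{4}  so sig = (2;(1))
  {0,3}:  v_{0} + v_{3} = v_{6}  so sig = (2;(1))
  {1,4}:  v_{1} + v_{4} = v_{2}  so sig = (2;(1))
  {1,6}:  v_{1} + v_{6} = v_{3}  so sig = (2;(1))
  {2,3}:  v_{2} + v_{3} = v_{1}  so sig = (2;(1))
  {2,4}:  v_{2} + v_{4} = v_{5}  so sig = (2;(1))
  {3,5}:  v_{3} + v_{5} = v_{2}  so sig = (2;(1))
  {4,6}:  v_{4} + v_{6} = v_{0}  so sig = (2;(1))
  {5,6}:  v_{5} + v_{6} = v_{4}  so sig = (2;(1))
  {0,5}:  v_{0} + v_{5} = 2·v_{4}  so sig = (2;(2))
  {1,5}:  v_{1} + v_{5} = 2·v_{2}  so sig = (2;(2))

Sorted signature multiset PRS(X):
{ (2;()) ×3,  (2;(1)) ×9,  (2;(2)) ×2 }


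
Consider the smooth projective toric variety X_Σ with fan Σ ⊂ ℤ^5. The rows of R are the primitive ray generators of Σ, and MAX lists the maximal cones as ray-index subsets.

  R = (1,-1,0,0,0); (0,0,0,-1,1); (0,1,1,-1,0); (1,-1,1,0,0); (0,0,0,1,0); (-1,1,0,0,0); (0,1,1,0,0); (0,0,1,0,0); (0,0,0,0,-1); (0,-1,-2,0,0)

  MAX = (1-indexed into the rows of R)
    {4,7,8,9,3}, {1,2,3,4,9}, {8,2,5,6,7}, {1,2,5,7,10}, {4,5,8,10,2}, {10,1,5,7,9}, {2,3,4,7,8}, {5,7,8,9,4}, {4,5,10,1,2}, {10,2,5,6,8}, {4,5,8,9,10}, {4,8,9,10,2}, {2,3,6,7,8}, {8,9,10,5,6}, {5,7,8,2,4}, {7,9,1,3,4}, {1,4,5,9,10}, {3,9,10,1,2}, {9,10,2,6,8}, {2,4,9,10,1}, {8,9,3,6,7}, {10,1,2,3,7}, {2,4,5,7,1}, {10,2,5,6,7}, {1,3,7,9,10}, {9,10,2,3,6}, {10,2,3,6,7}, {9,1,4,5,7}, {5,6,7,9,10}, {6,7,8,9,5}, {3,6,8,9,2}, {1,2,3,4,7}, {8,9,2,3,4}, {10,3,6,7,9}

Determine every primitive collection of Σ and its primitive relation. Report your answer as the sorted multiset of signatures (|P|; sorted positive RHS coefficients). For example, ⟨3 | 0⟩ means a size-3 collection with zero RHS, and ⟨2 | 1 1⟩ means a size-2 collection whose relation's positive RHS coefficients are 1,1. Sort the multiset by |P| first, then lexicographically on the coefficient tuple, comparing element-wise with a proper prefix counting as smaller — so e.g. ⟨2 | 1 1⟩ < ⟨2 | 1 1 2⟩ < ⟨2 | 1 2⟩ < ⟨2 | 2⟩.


Minimal non-faces — 10 found among 10 rays, 34 max cones:

  • {1,6}:  v_{1} + v_{6} = 0  so sig = ⟨2 | 0⟩
  • {1,8}:  v_{1} + v_{8} = v_{4}  so sig = ⟨2 | 1⟩
  • {3,5}:  v_{3} + v_{5} = v_{7}  so sig = ⟨2 | 1⟩
  • {4,6}:  v_{4} + v_{6} = v_{8}  so sig = ⟨2 | 1⟩
  • {2,5,9}:  v_{2} + v_{5} + v_{9} = 0  so sig = ⟨3 | 0⟩
  • {7,8,10}:  v_{7} + v_{8} + v_{10} = 0  so sig = ⟨3 | 0⟩
  • {2,7,9}:  v_{2} + v_{7} + v_{9} = v_{3}  so sig = ⟨3 | 1⟩
  • {4,7,10}:  v_{4} + v_{7} + v_{10} = v_{1}  so sig = ⟨3 | 1⟩
  • {3,8,10}:  v_{3} + v_{8} + v_{10} = v_{2} + v_{9}  so sig = ⟨3 | 1 1⟩
  • {3,4,10}:  v_{3} + v_{4} + v_{10} = v_{1} + v_{2} + v_{9}  so sig = ⟨3 | 1 1 1⟩

Sorted signature multiset PRS(X):
    |P|=2: 4 collections, coeffs (), (1), (1), (1)
    |P|=3: 6 collections, coeffs (), (), (1), (1), (1,1), (1,1,1)


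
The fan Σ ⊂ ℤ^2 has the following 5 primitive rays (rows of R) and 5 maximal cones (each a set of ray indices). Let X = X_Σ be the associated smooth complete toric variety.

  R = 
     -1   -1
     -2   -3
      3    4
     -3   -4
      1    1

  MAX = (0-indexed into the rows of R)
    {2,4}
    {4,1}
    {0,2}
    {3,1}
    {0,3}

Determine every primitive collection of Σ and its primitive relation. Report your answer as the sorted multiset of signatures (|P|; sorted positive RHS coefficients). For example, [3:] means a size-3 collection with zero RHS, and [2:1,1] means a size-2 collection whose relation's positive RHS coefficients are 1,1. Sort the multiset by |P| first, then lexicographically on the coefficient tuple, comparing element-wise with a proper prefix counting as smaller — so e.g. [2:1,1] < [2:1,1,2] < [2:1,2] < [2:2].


The 5 primitive collections of Σ (r=5, n=2):

  {0,4}:  v_{0} + v_{4} = 0  so sig = [2:]
  {2,3}:  v_{2} + v_{3} = 0  so sig = [2:]
  {0,1}:  v_{0} + v_{1} = v_{3}  so sig = [2:1]
  {1,2}:  v_{1} + v_{2} = v_{4}  so sig = [2:1]
  {3,4}:  v_{3} + v_{4} = v_{1}  so sig = [2:1]

Hence PRS(X_Σ) =
[[2:], [2:], [2:1], [2:1], [2:1]]


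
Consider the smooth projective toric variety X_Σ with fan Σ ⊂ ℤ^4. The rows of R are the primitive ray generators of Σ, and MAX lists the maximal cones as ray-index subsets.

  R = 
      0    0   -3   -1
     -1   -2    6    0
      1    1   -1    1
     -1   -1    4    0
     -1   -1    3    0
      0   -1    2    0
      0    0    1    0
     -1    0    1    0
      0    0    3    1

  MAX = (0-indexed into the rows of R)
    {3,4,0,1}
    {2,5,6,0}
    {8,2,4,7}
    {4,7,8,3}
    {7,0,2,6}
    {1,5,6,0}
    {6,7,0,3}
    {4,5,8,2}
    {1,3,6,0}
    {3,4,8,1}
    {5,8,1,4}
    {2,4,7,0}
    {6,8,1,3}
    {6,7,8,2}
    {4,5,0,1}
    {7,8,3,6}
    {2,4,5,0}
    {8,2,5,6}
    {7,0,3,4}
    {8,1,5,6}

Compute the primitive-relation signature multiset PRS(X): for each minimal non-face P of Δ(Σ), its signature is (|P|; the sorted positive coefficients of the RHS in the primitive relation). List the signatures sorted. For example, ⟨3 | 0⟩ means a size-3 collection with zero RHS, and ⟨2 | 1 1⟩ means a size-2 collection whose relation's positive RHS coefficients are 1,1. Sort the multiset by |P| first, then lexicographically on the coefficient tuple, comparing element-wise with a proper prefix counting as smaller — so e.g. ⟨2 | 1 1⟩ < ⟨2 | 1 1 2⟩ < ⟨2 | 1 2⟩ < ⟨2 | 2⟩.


Σ has 7 primitive collections:

  P={0,8}:  v_{0} + v_{8} = 0  so sig = ⟨2 | 0⟩
  P={2,3}:  v_{2} + v_{3} = v_{8}  so sig = ⟨2 | 1⟩
  P={3,5}:  v_{3} + v_{5} = v_{1}  so sig = ⟨2 | 1⟩
  P={4,6}:  v_{4} + v_{6} = v_{3}  so sig = ⟨2 | 1⟩
  P={5,7}:  v_{5} + v_{7} = v_{4}  so sig = ⟨2 | 1⟩
  P={1,2}:  v_{1} + v_{2} = v_{5} + v_{8}  so sig = ⟨2 | 1 1⟩
  P={1,7}:  v_{1} + v_{7} = v_{3} + v_{4}  so sig = ⟨2 | 1 1⟩

Hence PRS(X_Σ) =
    ⟨2 | 0⟩
    ⟨2 | 1⟩
    ⟨2 | 1⟩
    ⟨2 | 1⟩
    ⟨2 | 1⟩
    ⟨2 | 1 1⟩
    ⟨2 | 1 1⟩


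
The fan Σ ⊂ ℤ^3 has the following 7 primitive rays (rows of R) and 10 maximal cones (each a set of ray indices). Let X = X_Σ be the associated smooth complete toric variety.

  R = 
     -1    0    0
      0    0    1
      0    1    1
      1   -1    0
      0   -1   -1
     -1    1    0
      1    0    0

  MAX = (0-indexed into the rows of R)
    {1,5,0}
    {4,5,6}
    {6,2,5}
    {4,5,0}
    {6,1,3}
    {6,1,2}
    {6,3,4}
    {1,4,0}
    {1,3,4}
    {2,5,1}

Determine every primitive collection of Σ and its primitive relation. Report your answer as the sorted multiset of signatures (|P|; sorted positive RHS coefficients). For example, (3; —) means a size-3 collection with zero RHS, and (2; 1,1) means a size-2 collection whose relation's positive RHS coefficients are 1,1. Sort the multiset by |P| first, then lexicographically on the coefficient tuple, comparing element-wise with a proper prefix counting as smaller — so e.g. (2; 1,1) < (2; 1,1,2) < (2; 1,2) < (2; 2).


|primitive collections| = 9. Relations:

  • {0,6}:  v_{0} + v_{6} = 0  ⟹  sig = (2; —)
  • {2,4}:  v_{2} + v_{4} = 0  ⟹  sig = (2; —)
  • {3,5}:  v_{3} + v_{5} = 0  ⟹  sig = (2; —)
  • {0,2}:  v_{0} + v_{2} = v_{1} + v_{5}  ⟹  sig = (2; 1,1)
  • {0,3}:  v_{0} + v_{3} = v_{1} + v_{4}  ⟹  sig = (2; 1,1)
  • {2,3}:  v_{2} + v_{3} = v_{1} + v_{6}  ⟹  sig = (2; 1,1)
  • {1,4,5}:  v_{1} + v_{4} + v_{5} = v_{0}  ⟹  sig = (3; 1)
  • {1,4,6}:  v_{1} + v_{4} + v_{6} = v_{3}  ⟹  sig = (3; 1)
  • {1,5,6}:  v_{1} + v_{5} + v_{6} = v_{2}  ⟹  sig = (3; 1)

Sorted signature multiset PRS(X):
[(2; —), (2; —), (2; —), (2; 1,1), (2; 1,1), (2; 1,1), (3; 1), (3; 1), (3; 1)]


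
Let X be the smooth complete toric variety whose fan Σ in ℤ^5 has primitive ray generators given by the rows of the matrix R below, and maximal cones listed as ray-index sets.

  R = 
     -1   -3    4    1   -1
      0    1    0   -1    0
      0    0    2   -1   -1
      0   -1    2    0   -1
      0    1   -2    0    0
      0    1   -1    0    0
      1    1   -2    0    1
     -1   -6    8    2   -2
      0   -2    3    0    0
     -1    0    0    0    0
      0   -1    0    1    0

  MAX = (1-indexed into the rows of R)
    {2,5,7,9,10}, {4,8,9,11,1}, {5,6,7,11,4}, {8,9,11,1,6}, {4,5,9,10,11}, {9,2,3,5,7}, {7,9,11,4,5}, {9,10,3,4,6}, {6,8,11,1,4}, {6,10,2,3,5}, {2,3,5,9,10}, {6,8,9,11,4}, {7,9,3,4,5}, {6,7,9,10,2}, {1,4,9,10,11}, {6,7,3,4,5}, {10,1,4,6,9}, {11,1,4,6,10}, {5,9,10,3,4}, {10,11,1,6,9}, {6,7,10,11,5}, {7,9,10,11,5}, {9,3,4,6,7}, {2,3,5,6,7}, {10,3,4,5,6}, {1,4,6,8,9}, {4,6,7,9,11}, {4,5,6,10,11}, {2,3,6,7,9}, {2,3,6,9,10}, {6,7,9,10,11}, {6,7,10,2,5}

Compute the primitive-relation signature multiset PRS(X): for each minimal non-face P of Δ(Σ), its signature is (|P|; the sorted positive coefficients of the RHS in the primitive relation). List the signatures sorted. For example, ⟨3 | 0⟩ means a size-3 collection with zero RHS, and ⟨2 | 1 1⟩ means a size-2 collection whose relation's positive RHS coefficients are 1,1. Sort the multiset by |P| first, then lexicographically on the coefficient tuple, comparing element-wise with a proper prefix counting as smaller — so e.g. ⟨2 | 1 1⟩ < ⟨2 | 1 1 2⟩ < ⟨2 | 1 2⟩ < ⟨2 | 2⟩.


17 collections generate NE(X_Σ); each relation:

  P = {2,11}:  v_{2} + v_{11} = 0  ⟹  sig = ⟨2 | 0⟩
  P = {2,4}:  v_{2} + v_{4} = v_{3}  ⟹  sig = ⟨2 | 1⟩
  P = {3,11}:  v_{3} + v_{11} = v_{4}  ⟹  sig = ⟨2 | 1⟩
  P = {1,5}:  v_{1} + v_{5} = v_{4} + v_{10} + v_{11}  ⟹  sig = ⟨2 | 1 1 1⟩
  P = {1,7}:  v_{1} + v_{7} = v_{6} + v_{9} + v_{11}  ⟹  sig = ⟨2 | 1 1 1⟩
  P = {5,8}:  v_{5} + v_{8} = v_{1} + v_{4} + v_{11}  ⟹  sig = ⟨2 | 1 1 1⟩
  P = {1,2}:  v_{1} + v_{2} = v_{4} + v_{6} + v_{9} + v_{10}  ⟹  sig = ⟨2 | 1 1 1 1⟩
  P = {2,8}:  v_{2} + v_{8} = v_{1} + v_{4} + v_{6} + v_{9}  ⟹  sig = ⟨2 | 1 1 1 1⟩
  P = {1,3}:  v_{1} + v_{3} = 2·v_{4} + v_{6} + v_{9} + v_{10}  ⟹  sig = ⟨2 | 1 1 1 2⟩
  P = {3,8}:  v_{3} + v_{8} = v_{1} + 2·v_{4} + v_{6} + v_{9}  ⟹  sig = ⟨2 | 1 1 1 2⟩
  P = {7,8}:  v_{7} + v_{8} = v_{4} + 2·v_{6} + 2·v_{9} + 2·v_{11}  ⟹  sig = ⟨2 | 1 2 2 2⟩
  P = {8,10}:  v_{8} + v_{10} = 2·v_{1}  ⟹  sig = ⟨2 | 2⟩
  P = {4,7,10}:  v_{4} + v_{7} + v_{10} = 0  ⟹  sig = ⟨3 | 0⟩
  P = {5,6,9}:  v_{5} + v_{6} + v_{9} = 0  ⟹  sig = ⟨3 | 0⟩
  P = {3,7,10}:  v_{3} + v_{7} + v_{10} = v_{2}  ⟹  sig = ⟨3 | 1⟩
  P = {1,4,6,9,11}:  v_{1} + v_{4} + v_{6} + v_{9} + v_{11} = v_{8}  ⟹  sig = ⟨5 | 1⟩
  P = {4,6,9,10,11}:  v_{4} + v_{6} + v_{9} + v_{10} + v_{11} = v_{1}  ⟹  sig = ⟨5 | 1⟩

Sorted signature multiset PRS(X):
    ⟨2 | 0⟩
    ⟨2 | 1⟩
    ⟨2 | 1⟩
    ⟨2 | 1 1 1⟩
    ⟨2 | 1 1 1⟩
    ⟨2 | 1 1 1⟩
    ⟨2 | 1 1 1 1⟩
    ⟨2 | 1 1 1 1⟩
    ⟨2 | 1 1 1 2⟩
    ⟨2 | 1 1 1 2⟩
    ⟨2 | 1 2 2 2⟩
    ⟨2 | 2⟩
    ⟨3 | 0⟩
    ⟨3 | 0⟩
    ⟨3 | 1⟩
    ⟨5 | 1⟩
    ⟨5 | 1⟩
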